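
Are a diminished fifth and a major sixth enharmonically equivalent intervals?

A diminished fifth spans 6 semitones; a major sixth spans 9.
The spans differ, so they are not enharmonic equivalents.

No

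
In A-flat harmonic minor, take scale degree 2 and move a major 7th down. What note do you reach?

Scale degree 2 of Ab harmonic minor is Bb.
A major seventh (11 semitones) below Bb lands on the letter C, giving Cb.

Cb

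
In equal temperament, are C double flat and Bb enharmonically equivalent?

Cbb is pitch class 10; Bb is pitch class 10.
All spellings map to pitch class 10, so they are enharmonically equivalent.

Yes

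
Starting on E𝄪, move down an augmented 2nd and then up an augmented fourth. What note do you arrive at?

An augmented second down from E## is D# (letter D, 3 semitones down).
An augmented fourth up from D# is G## (letter G, 6 semitones up).

G##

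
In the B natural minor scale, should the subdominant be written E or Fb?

Each scale degree takes a distinct letter name. Degree 4 of a scale on B must use the letter E.
E and Fb are enharmonically the same pitch, but only E uses the letter E, so it is the correct spelling here.

E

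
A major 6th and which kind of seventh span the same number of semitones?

diminished

A major sixth spans 9 semitones.
A seventh spanning 9 semitones is diminished (the major seventh is 11).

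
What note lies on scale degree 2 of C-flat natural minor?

The Cb natural minor scale runs Cb Db Ebb Fb Gb Abb Bbb.
Degree 2 is Db.

Db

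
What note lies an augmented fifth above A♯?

E##

A fifth above A lands on the letter E.
An augmented fifth spans 8 semitones, so A# moves to pitch class 6. On the letter E that is E##.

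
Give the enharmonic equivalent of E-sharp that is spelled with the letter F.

F

Plain F sits at the same pitch as E#, so on the letter F the same pitch needs a natural: F.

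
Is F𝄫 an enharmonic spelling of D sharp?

Yes

Fbb is pitch class 3; D# is pitch class 3.
All spellings map to pitch class 3, so they are enharmonically equivalent.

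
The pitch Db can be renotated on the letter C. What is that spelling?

Db is pitch class 1. The letter C alone is pitch class 0.
To reach pitch class 1 from C requires an offset of +1 semitone, i.e. sharp: C#.

C#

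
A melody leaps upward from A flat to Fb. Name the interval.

minor sixth

The letter names run A→F, a span of 5 letter steps, so the interval is some kind of sixth.
Ab to Fb is 8 semitones. A major sixth is 9, so 8 makes it minor.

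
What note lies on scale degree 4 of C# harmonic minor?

Degree 4 takes the letter 3 steps above C, which is F.
In harmonic minor, degree 4 sits 5 semitones above the tonic. C# + 5 semitones is pitch class 6, spelled on F as F#.

F#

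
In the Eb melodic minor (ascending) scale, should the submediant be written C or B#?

C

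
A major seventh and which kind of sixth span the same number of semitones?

A major seventh spans 11 semitones.
A sixth spanning 11 semitones is doubly augmented (the major sixth is 9).

doubly augmented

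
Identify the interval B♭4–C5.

major second

Counting letters B–C gives a second.
Bb→C = 2 semitones, exactly the major second.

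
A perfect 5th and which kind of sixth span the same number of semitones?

diminished

A perfect fifth spans 7 semitones.
A sixth spanning 7 semitones is diminished (the major sixth is 9).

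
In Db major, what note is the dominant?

Ab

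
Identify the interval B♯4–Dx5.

major third

The letter names run B→D, a span of 2 letter steps, so the interval is some kind of third.
B# to D## is 4 semitones. A major third is 4, so 4 makes it major.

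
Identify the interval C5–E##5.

doubly augmented third

The letter names run C→E, a span of 2 letter steps, so the interval is some kind of third.
C to E## is 6 semitones. A major third is 4, so 6 makes it doubly augmented.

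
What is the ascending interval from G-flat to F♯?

augmented seventh

The letter names run G→F, a span of 6 letter steps, so the interval is some kind of seventh.
Gb to F# is 12 semitones. A major seventh is 11, so 12 makes it augmented.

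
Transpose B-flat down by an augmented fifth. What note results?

Ebb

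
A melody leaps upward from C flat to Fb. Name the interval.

perfect fourth

Counting letters C–D–E–F gives a fourth.
Cb→Fb = 5 semitones, exactly the perfect fourth.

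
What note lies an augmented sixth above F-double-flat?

F up a major sixth is D, so the target letter is D.
From Fbb, an augmented sixth is 10 semitones up: Db.

Db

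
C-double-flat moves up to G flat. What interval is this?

augmented fifth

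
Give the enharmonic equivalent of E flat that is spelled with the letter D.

D#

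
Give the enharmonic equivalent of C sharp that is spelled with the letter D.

Db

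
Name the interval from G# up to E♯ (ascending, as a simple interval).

major sixth

Counting letters G–A–B–C–D–E gives a sixth.
G#→E# = 9 semitones, exactly the major sixth.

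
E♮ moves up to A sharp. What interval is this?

The letter names run E→A, a span of 3 letter steps, so the interval is some kind of fourth.
E to A# is 6 semitones. A perfect fourth is 5, so 6 makes it augmented.

augmented fourth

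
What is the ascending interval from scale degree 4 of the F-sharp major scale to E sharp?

augmented fourth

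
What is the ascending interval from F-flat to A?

The letter names run F→A, a span of 2 letter steps, so the interval is some kind of third.
Fb to A is 5 semitones. A major third is 4, so 5 makes it augmented.

augmented third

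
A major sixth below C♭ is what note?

A sixth below C lands on the letter E.
A major sixth spans 9 semitones, so Cb moves to pitch class 2. On the letter E that is Ebb.

Ebb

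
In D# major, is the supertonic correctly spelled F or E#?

Each scale degree takes a distinct letter name. Degree 2 of a scale on D must use the letter E.
E# and F are enharmonically the same pitch, but only E# uses the letter E, so it is the correct spelling here.

E#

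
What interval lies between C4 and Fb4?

Counting letters C–D–E–F gives a fourth.
C→Fb = 4 semitones, 1 narrower than the perfect fourth (5), so diminished.

diminished fourth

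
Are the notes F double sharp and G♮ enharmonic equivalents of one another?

Yes

F## is pitch class 7; G is pitch class 7.
All spellings map to pitch class 7, so they are enharmonically equivalent.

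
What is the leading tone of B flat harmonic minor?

A

The Bb harmonic minor scale runs Bb C Db Eb F Gb A.
Degree 7 is A.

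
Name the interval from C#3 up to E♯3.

The letter names run C→E, a span of 2 letter steps, so the interval is some kind of third.
C# to E# is 4 semitones. A major third is 4, so 4 makes it major.

major third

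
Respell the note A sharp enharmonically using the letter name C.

Cbb

A# is pitch class 10. The letter C alone is pitch class 0.
To reach pitch class 10 from C requires an offset of -2 semitones, i.e. double flat: Cbb.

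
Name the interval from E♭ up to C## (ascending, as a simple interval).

doubly augmented sixth

The letter names run E→C, a span of 5 letter steps, so the interval is some kind of sixth.
Eb to C## is 11 semitones. A major sixth is 9, so 11 makes it doubly augmented.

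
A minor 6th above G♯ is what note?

A sixth above G lands on the letter E.
A minor sixth spans 8 semitones, so G# moves to pitch class 4. On the letter E that is E.

E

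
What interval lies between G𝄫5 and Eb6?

Counting letters G–A–B–C–D–E gives a sixth.
Gbb→Eb = 10 semitones, 1 wider than the major sixth (9), so augmented.

augmented sixth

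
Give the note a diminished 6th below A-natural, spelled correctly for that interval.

C##

A down a major sixth is C, so the target letter is C.
From A, a diminished sixth is 7 semitones down: C##.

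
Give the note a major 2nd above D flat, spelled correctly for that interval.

Eb

A second above D lands on the letter E.
A major second spans 2 semitones, so Db moves to pitch class 3. On the letter E that is Eb.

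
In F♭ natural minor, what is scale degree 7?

Ebb

Degree 7 takes the letter 6 steps above F, which is E.
In natural minor, degree 7 sits 10 semitones above the tonic. Fb + 10 semitones is pitch class 2, spelled on E as Ebb.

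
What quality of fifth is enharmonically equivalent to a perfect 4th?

A perfect fourth spans 5 semitones.
A fifth spanning 5 semitones is doubly diminished (the perfect fifth is 7).

doubly diminished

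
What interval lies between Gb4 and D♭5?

The letter names run G→D, a span of 4 letter steps, so the interval is some kind of fifth.
Gb to Db is 7 semitones. A perfect fifth is 7, so 7 makes it perfect.

perfect fifth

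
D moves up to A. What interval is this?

perfect fifth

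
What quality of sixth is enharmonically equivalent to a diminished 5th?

A diminished fifth spans 6 semitones.
A sixth spanning 6 semitones is doubly diminished (the major sixth is 9).

doubly diminished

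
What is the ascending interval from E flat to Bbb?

diminished fifth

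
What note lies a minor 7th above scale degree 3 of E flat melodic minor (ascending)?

Scale degree 3 of Eb melodic minor (ascending) is Gb.
A minor seventh (10 semitones) above Gb lands on the letter F, giving Fb.

Fb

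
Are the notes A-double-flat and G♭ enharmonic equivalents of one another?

No

Two spellings are enharmonically equivalent only if they share a pitch class.
Here Abb → 7, Gb → 6; 6 ≠ 7, so they are not.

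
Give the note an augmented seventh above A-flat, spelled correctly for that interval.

G#

A up a major seventh is G#, so the target letter is G.
From Ab, an augmented seventh is 12 semitones up: G#.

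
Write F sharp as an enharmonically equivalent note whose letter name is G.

Gb

F# is pitch class 6. The letter G alone is pitch class 7.
To reach pitch class 6 from G requires an offset of -1 semitone, i.e. flat: Gb.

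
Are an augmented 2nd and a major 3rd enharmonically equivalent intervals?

No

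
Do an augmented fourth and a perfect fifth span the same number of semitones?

No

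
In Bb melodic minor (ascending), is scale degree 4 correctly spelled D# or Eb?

Each scale degree takes a distinct letter name. Degree 4 of a scale on B must use the letter E.
Eb and D# are enharmonically the same pitch, but only Eb uses the letter E, so it is the correct spelling here.

Eb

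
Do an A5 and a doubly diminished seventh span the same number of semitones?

Yes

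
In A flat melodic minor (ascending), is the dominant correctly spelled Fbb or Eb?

Eb

Each scale degree takes a distinct letter name. Degree 5 of a scale on A must use the letter E.
Eb and Fbb are enharmonically the same pitch, but only Eb uses the letter E, so it is the correct spelling here.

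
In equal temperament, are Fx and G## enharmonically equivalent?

F## is pitch class 7; G## is pitch class 9.
The pitch classes differ (7 vs. 9), so they are not enharmonic equivalents.

No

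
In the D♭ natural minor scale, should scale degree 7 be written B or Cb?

Cb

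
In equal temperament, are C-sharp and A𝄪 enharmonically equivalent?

C# is pitch class 1; A## is pitch class 11.
The pitch classes differ (1 vs. 11), so they are not enharmonic equivalents.

No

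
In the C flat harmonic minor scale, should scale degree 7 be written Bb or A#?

Each scale degree takes a distinct letter name. Degree 7 of a scale on C must use the letter B.
Bb and A# are enharmonically the same pitch, but only Bb uses the letter B, so it is the correct spelling here.

Bb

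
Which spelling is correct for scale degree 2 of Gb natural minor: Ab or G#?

Ab

Each scale degree takes a distinct letter name. Degree 2 of a scale on G must use the letter A.
Ab and G# are enharmonically the same pitch, but only Ab uses the letter A, so it is the correct spelling here.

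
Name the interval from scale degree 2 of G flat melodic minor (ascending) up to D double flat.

diminished fourth

Scale degree 2 of Gb melodic minor (ascending) is Ab.
Ab up to Dbb: letters A→D make it a fourth; 4 semitones makes it diminished.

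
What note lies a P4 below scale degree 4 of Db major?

Db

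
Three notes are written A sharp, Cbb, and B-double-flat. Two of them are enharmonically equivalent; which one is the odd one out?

Bbb

In 12-tone equal temperament, enharmonic equivalents share a pitch class. A# is pitch class 10; Cbb is pitch class 10; Bbb is pitch class 9.
A# and Cbb share pitch class 10, while Bbb is pitch class 9.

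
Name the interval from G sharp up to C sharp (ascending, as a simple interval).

Counting letters G–A–B–C gives a fourth.
G#→C# = 5 semitones, exactly the perfect fourth.

perfect fourth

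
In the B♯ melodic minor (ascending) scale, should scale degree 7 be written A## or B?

A##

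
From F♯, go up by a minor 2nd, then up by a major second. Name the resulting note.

A

A minor second up from F# is G (letter G, 1 semitone up).
A major second up from G is A (letter A, 2 semitones up).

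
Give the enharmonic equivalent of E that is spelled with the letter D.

E is pitch class 4. The letter D alone is pitch class 2.
To reach pitch class 4 from D requires an offset of +2 semitones, i.e. double sharp: D##.

D##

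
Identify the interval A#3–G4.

diminished seventh

The letter names run A→G, a span of 6 letter steps, so the interval is some kind of seventh.
A# to G is 9 semitones. A major seventh is 11, so 9 makes it diminished.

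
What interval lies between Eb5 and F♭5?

minor second

The letter names run E→F, a span of 1 letter step, so the interval is some kind of second.
Eb to Fb is 1 semitone. A major second is 2, so 1 makes it minor.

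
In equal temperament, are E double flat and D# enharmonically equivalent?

Two spellings are enharmonically equivalent only if they share a pitch class.
Here Ebb → 2, D# → 3; 2 ≠ 3, so they are not.

No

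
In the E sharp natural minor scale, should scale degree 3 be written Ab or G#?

Each scale degree takes a distinct letter name. Degree 3 of a scale on E must use the letter G.
G# and Ab are enharmonically the same pitch, but only G# uses the letter G, so it is the correct spelling here.

G#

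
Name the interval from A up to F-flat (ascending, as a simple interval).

diminished sixth

The letter names run A→F, a span of 5 letter steps, so the interval is some kind of sixth.
A to Fb is 7 semitones. A major sixth is 9, so 7 makes it diminished.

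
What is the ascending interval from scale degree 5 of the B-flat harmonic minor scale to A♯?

augmented third

Scale degree 5 of Bb harmonic minor is F.
F up to A#: letters F→A make it a third; 5 semitones makes it augmented.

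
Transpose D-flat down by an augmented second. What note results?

Cbb

D down a major second is C, so the target letter is C.
From Db, an augmented second is 3 semitones down: Cbb.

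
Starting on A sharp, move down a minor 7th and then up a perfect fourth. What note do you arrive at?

E#

A minor seventh down from A# is B# (letter B, 10 semitones down).
A perfect fourth up from B# is E# (letter E, 5 semitones up).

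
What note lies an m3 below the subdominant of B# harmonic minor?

The subdominant of B# harmonic minor is E#.
A minor third (3 semitones) below E# lands on the letter C, giving C##.

C##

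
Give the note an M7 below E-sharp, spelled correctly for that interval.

F#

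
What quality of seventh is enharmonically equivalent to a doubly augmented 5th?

A doubly augmented fifth spans 9 semitones.
A seventh spanning 9 semitones is diminished (the major seventh is 11).

diminished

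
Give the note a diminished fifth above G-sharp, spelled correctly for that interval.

A fifth above G lands on the letter D.
A diminished fifth spans 6 semitones, so G# moves to pitch class 2. On the letter D that is D.

D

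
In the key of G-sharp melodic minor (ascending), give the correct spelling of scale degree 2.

The G# melodic minor (ascending) scale runs G# A# B C# D# E# F##.
Degree 2 is A#.

A#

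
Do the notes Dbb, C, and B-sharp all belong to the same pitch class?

Yes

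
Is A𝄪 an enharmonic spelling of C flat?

A## = pitch class 11 and Cb = pitch class 11 — the same pitch class, so they are enharmonic equivalents.

Yes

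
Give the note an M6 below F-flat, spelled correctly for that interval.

A sixth below F lands on the letter A.
A major sixth spans 9 semitones, so Fb moves to pitch class 7. On the letter A that is Abb.

Abb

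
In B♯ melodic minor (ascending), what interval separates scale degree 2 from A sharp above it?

Scale degree 2 of B# melodic minor (ascending) is C##.
C## up to A#: letters C→A make it a sixth; 8 semitones makes it minor.

minor sixth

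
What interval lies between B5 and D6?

minor third

Counting letters B–C–D gives a third.
B→D = 3 semitones, 1 narrower than the major third (4), so minor.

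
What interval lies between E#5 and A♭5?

The letter names run E→A, a span of 3 letter steps, so the interval is some kind of fourth.
E# to Ab is 3 semitones. A perfect fourth is 5, so 3 makes it doubly diminished.

doubly diminished fourth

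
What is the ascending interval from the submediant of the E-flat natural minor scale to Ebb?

minor third

The submediant of Eb natural minor is Cb.
Cb up to Ebb: letters C→E make it a third; 3 semitones makes it minor.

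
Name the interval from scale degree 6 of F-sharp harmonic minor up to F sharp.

major third

Scale degree 6 of F# harmonic minor is D.
D up to F#: letters D→F make it a third; 4 semitones makes it major.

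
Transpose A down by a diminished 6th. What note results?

A down a major sixth is C, so the target letter is C.
From A, a diminished sixth is 7 semitones down: C##.

C##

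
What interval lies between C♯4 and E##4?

augmented third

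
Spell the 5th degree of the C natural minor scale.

G

The C natural minor scale runs C D Eb F G Ab Bb.
Degree 5 is G.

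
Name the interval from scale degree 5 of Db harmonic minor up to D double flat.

Scale degree 5 of Db harmonic minor is Ab.
Ab up to Dbb: letters A→D make it a fourth; 4 semitones makes it diminished.

diminished fourth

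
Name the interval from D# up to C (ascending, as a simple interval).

diminished seventh

The letter names run D→C, a span of 6 letter steps, so the interval is some kind of seventh.
D# to C is 9 semitones. A major seventh is 11, so 9 makes it diminished.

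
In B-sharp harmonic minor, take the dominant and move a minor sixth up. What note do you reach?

The dominant of B# harmonic minor is F##.
A minor sixth (8 semitones) above F## lands on the letter D, giving D#.

D#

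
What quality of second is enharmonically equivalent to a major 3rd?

A major third spans 4 semitones.
A second spanning 4 semitones is doubly augmented (the major second is 2).

doubly augmented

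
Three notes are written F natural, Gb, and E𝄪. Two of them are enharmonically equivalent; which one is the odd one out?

F

In 12-tone equal temperament, enharmonic equivalents share a pitch class. F is pitch class 5; Gb is pitch class 6; E## is pitch class 6.
Gb and E## share pitch class 6, while F is pitch class 5.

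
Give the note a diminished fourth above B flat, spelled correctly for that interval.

Ebb

B up a perfect fourth is E, so the target letter is E.
From Bb, a diminished fourth is 4 semitones up: Ebb.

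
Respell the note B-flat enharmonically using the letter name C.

Cbb

Plain C sits 2 semitones above Bb, so on the letter C the same pitch needs a double flat: Cbb.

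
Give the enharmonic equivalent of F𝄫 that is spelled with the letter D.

Plain D sits 1 semitone below Fbb, so on the letter D the same pitch needs a sharp: D#.

D#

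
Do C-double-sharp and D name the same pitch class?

C## is pitch class 2; D is pitch class 2.
All spellings map to pitch class 2, so they are enharmonically equivalent.

Yes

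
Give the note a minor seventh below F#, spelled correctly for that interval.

F down a major seventh is Gb, so the target letter is G.
From F#, a minor seventh is 10 semitones down: G#.

G#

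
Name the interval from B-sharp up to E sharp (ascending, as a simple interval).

perfect fourth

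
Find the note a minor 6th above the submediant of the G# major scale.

C#

The submediant of G# major is E#.
A minor sixth (8 semitones) above E# lands on the letter C, giving C#.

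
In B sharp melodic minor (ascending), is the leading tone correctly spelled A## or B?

Each scale degree takes a distinct letter name. Degree 7 of a scale on B must use the letter A.
A## and B are enharmonically the same pitch, but only A## uses the letter A, so it is the correct spelling here.

A##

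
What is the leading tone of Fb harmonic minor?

Degree 7 takes the letter 6 steps above F, which is E.
In harmonic minor, degree 7 sits 11 semitones above the tonic. Fb + 11 semitones is pitch class 3, spelled on E as Eb.

Eb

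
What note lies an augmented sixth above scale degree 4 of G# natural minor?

Scale degree 4 of G# natural minor is C#.
An augmented sixth (10 semitones) above C# lands on the letter A, giving A##.

A##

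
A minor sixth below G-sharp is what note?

B#

G down a major sixth is Bb, so the target letter is B.
From G#, a minor sixth is 8 semitones down: B#.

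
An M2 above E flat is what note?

A second above E lands on the letter F.
A major second spans 2 semitones, so Eb moves to pitch class 5. On the letter F that is F.

F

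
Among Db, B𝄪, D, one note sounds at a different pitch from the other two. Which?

D

In 12-tone equal temperament, enharmonic equivalents share a pitch class. Db is pitch class 1; B## is pitch class 1; D is pitch class 2.
Db and B## share pitch class 1, while D is pitch class 2.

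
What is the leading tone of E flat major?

D

The Eb major scale runs Eb F G Ab Bb C D.
Degree 7 is D.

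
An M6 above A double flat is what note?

Fb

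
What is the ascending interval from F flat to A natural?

augmented third

The letter names run F→A, a span of 2 letter steps, so the interval is some kind of third.
Fb to A is 5 semitones. A major third is 4, so 5 makes it augmented.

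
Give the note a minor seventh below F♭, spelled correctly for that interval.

Gb

F down a major seventh is Gb, so the target letter is G.
From Fb, a minor seventh is 10 semitones down: Gb.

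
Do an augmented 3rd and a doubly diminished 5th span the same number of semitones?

Yes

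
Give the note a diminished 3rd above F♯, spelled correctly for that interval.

Ab

A third above F lands on the letter A.
A diminished third spans 2 semitones, so F# moves to pitch class 8. On the letter A that is Ab.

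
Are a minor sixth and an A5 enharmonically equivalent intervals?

A minor sixth spans 8 semitones; an augmented fifth spans 8.
They are enharmonically equivalent.

Yes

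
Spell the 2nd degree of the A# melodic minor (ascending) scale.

B#

Degree 2 takes the letter 1 step above A, which is B.
In melodic minor (ascending), degree 2 sits 2 semitones above the tonic. A# + 2 semitones is pitch class 0, spelled on B as B#.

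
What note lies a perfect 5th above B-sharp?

F##

A fifth above B lands on the letter F.
A perfect fifth spans 7 semitones, so B# moves to pitch class 7. On the letter F that is F##.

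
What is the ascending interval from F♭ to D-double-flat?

The letter names run F→D, a span of 5 letter steps, so the interval is some kind of sixth.
Fb to Dbb is 8 semitones. A major sixth is 9, so 8 makes it minor.

minor sixth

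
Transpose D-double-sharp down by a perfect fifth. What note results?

G##

D down a perfect fifth is G, so the target letter is G.
From D##, a perfect fifth is 7 semitones down: G##.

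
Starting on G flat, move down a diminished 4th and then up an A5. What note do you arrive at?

A diminished fourth down from Gb is D (letter D, 4 semitones down).
An augmented fifth up from D is A# (letter A, 8 semitones up).

A#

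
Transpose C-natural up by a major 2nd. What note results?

C up a major second is D, so the target letter is D.
From C, a major second is 2 semitones up: D.

D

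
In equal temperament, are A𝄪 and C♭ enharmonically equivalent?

A## is pitch class 11; Cb is pitch class 11.
All spellings map to pitch class 11, so they are enharmonically equivalent.

Yes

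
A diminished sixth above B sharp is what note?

B up a major sixth is G#, so the target letter is G.
From B#, a diminished sixth is 7 semitones up: G.

G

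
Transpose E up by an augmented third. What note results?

G##

A third above E lands on the letter G.
An augmented third spans 5 semitones, so E moves to pitch class 9. On the letter G that is G##.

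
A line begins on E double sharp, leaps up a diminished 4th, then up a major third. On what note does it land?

A diminished fourth up from E## is A# (letter A, 4 semitones up).
A major third up from A# is C## (letter C, 4 semitones up).

C##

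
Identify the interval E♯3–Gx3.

major third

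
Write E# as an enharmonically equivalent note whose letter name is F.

F

Plain F sits at the same pitch as E#, so on the letter F the same pitch needs a natural: F.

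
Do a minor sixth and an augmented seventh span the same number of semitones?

No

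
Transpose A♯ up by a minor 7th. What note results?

G#

A seventh above A lands on the letter G.
A minor seventh spans 10 semitones, so A# moves to pitch class 8. On the letter G that is G#.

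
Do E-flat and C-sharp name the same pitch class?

No

Eb is pitch class 3; C# is pitch class 1.
The pitch classes differ (3 vs. 1), so they are not enharmonic equivalents.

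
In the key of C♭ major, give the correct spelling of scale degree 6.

The Cb major scale runs Cb Db Eb Fb Gb Ab Bb.
Degree 6 is Ab.

Ab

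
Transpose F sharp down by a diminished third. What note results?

A third below F lands on the letter D.
A diminished third spans 2 semitones, so F# moves to pitch class 4. On the letter D that is D##.

D##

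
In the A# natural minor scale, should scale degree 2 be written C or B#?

B#

Each scale degree takes a distinct letter name. Degree 2 of a scale on A must use the letter B.
B# and C are enharmonically the same pitch, but only B# uses the letter B, so it is the correct spelling here.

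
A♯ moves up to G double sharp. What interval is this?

major seventh

Counting letters A–B–C–D–E–F–G gives a seventh.
A#→G## = 11 semitones, exactly the major seventh.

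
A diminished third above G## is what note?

A third above G lands on the letter B.
A diminished third spans 2 semitones, so G## moves to pitch class 11. On the letter B that is B.

B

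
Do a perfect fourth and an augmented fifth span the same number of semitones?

No

A perfect fourth spans 5 semitones; an augmented fifth spans 8.
The spans differ, so they are not enharmonic equivalents.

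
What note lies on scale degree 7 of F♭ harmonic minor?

The Fb harmonic minor scale runs Fb Gb Abb Bbb Cb Dbb Eb.
Degree 7 is Eb.

Eb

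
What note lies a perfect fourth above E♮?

A

A fourth above E lands on the letter A.
A perfect fourth spans 5 semitones, so E moves to pitch class 9. On the letter A that is A.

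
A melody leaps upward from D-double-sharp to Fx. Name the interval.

minor third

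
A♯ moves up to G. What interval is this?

diminished seventh

Counting letters A–B–C–D–E–F–G gives a seventh.
A#→G = 9 semitones, 2 narrower than the major seventh (11), so diminished.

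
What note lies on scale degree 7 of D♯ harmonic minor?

The D# harmonic minor scale runs D# E# F# G# A# B C##.
Degree 7 is C##.

C##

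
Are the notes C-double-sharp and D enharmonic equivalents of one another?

Yes

C## = pitch class 2 and D = pitch class 2 — the same pitch class, so they are enharmonic equivalents.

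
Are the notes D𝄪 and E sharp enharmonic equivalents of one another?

Two spellings are enharmonically equivalent only if they share a pitch class.
Here D## → 4, E# → 5; 4 ≠ 5, so they are not.

No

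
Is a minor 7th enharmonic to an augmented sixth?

Yes

A minor seventh spans 10 semitones; an augmented sixth spans 10.
They are enharmonically equivalent.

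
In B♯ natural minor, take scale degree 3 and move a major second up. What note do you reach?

E#

Scale degree 3 of B# natural minor is D#.
A major second (2 semitones) above D# lands on the letter E, giving E#.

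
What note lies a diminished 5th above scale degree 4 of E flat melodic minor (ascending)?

Ebb

Scale degree 4 of Eb melodic minor (ascending) is Ab.
A diminished fifth (6 semitones) above Ab lands on the letter E, giving Ebb.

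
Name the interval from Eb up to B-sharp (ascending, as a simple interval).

The letter names run E→B, a span of 4 letter steps, so the interval is some kind of fifth.
Eb to B# is 9 semitones. A perfect fifth is 7, so 9 makes it doubly augmented.

doubly augmented fifth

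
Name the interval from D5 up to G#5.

The letter names run D→G, a span of 3 letter steps, so the interval is some kind of fourth.
D to G# is 6 semitones. A perfect fourth is 5, so 6 makes it augmented.

augmented fourth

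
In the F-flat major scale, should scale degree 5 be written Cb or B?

Cb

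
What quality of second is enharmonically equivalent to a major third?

doubly augmented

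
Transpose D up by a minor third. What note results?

F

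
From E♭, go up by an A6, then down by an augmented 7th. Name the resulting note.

An augmented sixth up from Eb is C# (letter C, 10 semitones up).
An augmented seventh down from C# is Db (letter D, 12 semitones down).

Db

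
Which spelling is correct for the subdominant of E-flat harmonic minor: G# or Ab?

Ab

Each scale degree takes a distinct letter name. Degree 4 of a scale on E must use the letter A.
Ab and G# are enharmonically the same pitch, but only Ab uses the letter A, so it is the correct spelling here.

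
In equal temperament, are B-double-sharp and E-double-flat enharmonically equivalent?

Two spellings are enharmonically equivalent only if they share a pitch class.
Here B## → 1, Ebb → 2; 1 ≠ 2, so they are not.

No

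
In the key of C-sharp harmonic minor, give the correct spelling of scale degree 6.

The C# harmonic minor scale runs C# D# E F# G# A B#.
Degree 6 is A.

A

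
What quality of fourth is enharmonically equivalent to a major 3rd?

diminished

A major third spans 4 semitones.
A fourth spanning 4 semitones is diminished (the perfect fourth is 5).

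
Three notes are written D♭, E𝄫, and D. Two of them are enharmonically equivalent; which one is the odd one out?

Db

In 12-tone equal temperament, enharmonic equivalents share a pitch class. Db is pitch class 1; Ebb is pitch class 2; D is pitch class 2.
Ebb and D share pitch class 2, while Db is pitch class 1.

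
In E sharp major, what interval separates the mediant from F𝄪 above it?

minor seventh

The mediant of E# major is G##.
G## up to F##: letters G→F make it a seventh; 10 semitones makes it minor.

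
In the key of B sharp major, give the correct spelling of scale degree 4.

E#

The B# major scale runs B# C## D## E# F## G## A##.
Degree 4 is E#.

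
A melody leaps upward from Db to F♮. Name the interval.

Counting letters D–E–F gives a third.
Db→F = 4 semitones, exactly the major third.

major third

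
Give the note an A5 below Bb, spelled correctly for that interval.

Ebb

B down a perfect fifth is E, so the target letter is E.
From Bb, an augmented fifth is 8 semitones down: Ebb.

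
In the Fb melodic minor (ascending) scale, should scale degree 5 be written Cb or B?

Cb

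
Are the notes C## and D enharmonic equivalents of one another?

Yes

C## is pitch class 2; D is pitch class 2.
All spellings map to pitch class 2, so they are enharmonically equivalent.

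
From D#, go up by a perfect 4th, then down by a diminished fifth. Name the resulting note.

A perfect fourth up from D# is G# (letter G, 5 semitones up).
A diminished fifth down from G# is C## (letter C, 6 semitones down).

C##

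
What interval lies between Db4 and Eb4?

The letter names run D→E, a span of 1 letter step, so the interval is some kind of second.
Db to Eb is 2 semitones. A major second is 2, so 2 makes it major.

major second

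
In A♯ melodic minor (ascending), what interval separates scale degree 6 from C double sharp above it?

Scale degree 6 of A# melodic minor (ascending) is F##.
F## up to C##: letters F→C make it a fifth; 7 semitones makes it perfect.

perfect fifth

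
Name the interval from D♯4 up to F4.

diminished third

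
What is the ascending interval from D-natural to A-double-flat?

doubly diminished fifth

The letter names run D→A, a span of 4 letter steps, so the interval is some kind of fifth.
D to Abb is 5 semitones. A perfect fifth is 7, so 5 makes it doubly diminished.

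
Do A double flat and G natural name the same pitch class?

Abb is pitch class 7; G is pitch class 7.
All spellings map to pitch class 7, so they are enharmonically equivalent.

Yes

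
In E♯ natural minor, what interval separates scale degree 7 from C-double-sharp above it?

Scale degree 7 of E# natural minor is D#.
D# up to C##: letters D→C make it a seventh; 11 semitones makes it major.

major seventh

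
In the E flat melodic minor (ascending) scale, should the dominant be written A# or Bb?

Bb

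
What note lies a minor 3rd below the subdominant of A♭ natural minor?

The subdominant of Ab natural minor is Db.
A minor third (3 semitones) below Db lands on the letter B, giving Bb.

Bb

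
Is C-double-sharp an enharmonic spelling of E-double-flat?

Yes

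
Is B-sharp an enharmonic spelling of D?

No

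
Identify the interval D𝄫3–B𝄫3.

The letter names run D→B, a span of 5 letter steps, so the interval is some kind of sixth.
Dbb to Bbb is 9 semitones. A major sixth is 9, so 9 makes it major.

major sixth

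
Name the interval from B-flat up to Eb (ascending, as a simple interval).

perfect fourth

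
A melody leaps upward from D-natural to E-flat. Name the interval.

minor second

The letter names run D→E, a span of 1 letter step, so the interval is some kind of second.
D to Eb is 1 semitone. A major second is 2, so 1 makes it minor.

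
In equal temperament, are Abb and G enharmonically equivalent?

Abb = pitch class 7 and G = pitch class 7 — the same pitch class, so they are enharmonic equivalents.

Yes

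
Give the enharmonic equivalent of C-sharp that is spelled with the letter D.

Db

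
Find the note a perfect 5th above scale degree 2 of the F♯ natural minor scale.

Scale degree 2 of F# natural minor is G#.
A perfect fifth (7 semitones) above G# lands on the letter D, giving D#.

D#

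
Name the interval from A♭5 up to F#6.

augmented sixth

Counting letters A–B–C–D–E–F gives a sixth.
Ab→F# = 10 semitones, 1 wider than the major sixth (9), so augmented.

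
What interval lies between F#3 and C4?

diminished fifth

Counting letters F–G–A–B–C gives a fifth.
F#→C = 6 semitones, 1 narrower than the perfect fifth (7), so diminished.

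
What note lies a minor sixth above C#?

A sixth above C lands on the letter A.
A minor sixth spans 8 semitones, so C# moves to pitch class 9. On the letter A that is A.

A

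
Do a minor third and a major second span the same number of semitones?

No

A minor third spans 3 semitones; a major second spans 2.
The spans differ, so they are not enharmonic equivalents.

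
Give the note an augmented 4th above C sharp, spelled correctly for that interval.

C up a perfect fourth is F, so the target letter is F.
From C#, an augmented fourth is 6 semitones up: F##.

F##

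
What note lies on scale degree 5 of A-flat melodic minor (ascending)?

Degree 5 takes the letter 4 steps above A, which is E.
In melodic minor (ascending), degree 5 sits 7 semitones above the tonic. Ab + 7 semitones is pitch class 3, spelled on E as Eb.

Eb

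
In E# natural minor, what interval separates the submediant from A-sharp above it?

The submediant of E# natural minor is C#.
C# up to A#: letters C→A make it a sixth; 9 semitones makes it major.

major sixth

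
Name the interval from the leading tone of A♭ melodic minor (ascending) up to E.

major sixth

The leading tone of Ab melodic minor (ascending) is G.
G up to E: letters G→E make it a sixth; 9 semitones makes it major.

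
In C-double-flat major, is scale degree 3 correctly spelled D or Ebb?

Ebb

Each scale degree takes a distinct letter name. Degree 3 of a scale on C must use the letter E.
Ebb and D are enharmonically the same pitch, but only Ebb uses the letter E, so it is the correct spelling here.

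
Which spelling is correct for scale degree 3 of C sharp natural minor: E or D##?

Each scale degree takes a distinct letter name. Degree 3 of a scale on C must use the letter E.
E and D## are enharmonically the same pitch, but only E uses the letter E, so it is the correct spelling here.

E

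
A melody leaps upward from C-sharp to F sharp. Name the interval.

perfect fourth

Counting letters C–D–E–F gives a fourth.
C#→F# = 5 semitones, exactly the perfect fourth.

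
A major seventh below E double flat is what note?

Fbb

E down a major seventh is F, so the target letter is F.
From Ebb, a major seventh is 11 semitones down: Fbb.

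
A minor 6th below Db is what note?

F

A sixth below D lands on the letter F.
A minor sixth spans 8 semitones, so Db moves to pitch class 5. On the letter F that is F.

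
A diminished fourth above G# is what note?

G up a perfect fourth is C, so the target letter is C.
From G#, a diminished fourth is 4 semitones up: C.

C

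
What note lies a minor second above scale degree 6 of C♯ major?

Scale degree 6 of C# major is A#.
A minor second (1 semitone) above A# lands on the letter B, giving B.

B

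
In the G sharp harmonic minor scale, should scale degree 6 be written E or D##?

Each scale degree takes a distinct letter name. Degree 6 of a scale on G must use the letter E.
E and D## are enharmonically the same pitch, but only E uses the letter E, so it is the correct spelling here.

E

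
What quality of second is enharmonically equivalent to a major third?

doubly augmented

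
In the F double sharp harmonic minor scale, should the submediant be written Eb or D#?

Each scale degree takes a distinct letter name. Degree 6 of a scale on F must use the letter D.
D# and Eb are enharmonically the same pitch, but only D# uses the letter D, so it is the correct spelling here.

D#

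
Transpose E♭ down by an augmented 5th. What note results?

A fifth below E lands on the letter A.
An augmented fifth spans 8 semitones, so Eb moves to pitch class 7. On the letter A that is Abb.

Abb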